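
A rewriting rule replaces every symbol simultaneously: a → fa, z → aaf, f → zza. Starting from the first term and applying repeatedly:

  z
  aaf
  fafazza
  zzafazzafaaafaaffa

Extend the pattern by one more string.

aafaaffazzafaaafaaffazzafafafazzafafazzazzafa

Replace each of the 18 characters of zzafazzafaaafaaffa in place — aaf aaf fa zza fa aaf aaf fa zza fa fa fa zza fa fa zza zza fa — and concatenate.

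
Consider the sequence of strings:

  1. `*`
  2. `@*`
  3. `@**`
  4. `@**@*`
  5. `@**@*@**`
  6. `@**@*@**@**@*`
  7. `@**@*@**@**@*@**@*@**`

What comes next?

This is a Fibonacci-style word recurrence s(k) = s(k−1)·s(k−2): e.g. @*·* = @**.
So term 8 is @**@*@**@**@*@**@*@**·@**@*@**@**@*.

@**@*@**@**@*@**@*@**@**@*@**@**@*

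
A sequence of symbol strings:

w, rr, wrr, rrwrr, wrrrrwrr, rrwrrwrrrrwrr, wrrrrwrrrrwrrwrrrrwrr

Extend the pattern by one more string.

rrwrrwrrrrwrrwrrrrwrrrrwrrwrrrrwrr

This is a Fibonacci-style word recurrence s(k) = s(k−2)·s(k−1): e.g. w·rr = wrr.
The next term joins rrwrrwrrrrwrr and wrrrrwrrrrwrrwrrrrwrr.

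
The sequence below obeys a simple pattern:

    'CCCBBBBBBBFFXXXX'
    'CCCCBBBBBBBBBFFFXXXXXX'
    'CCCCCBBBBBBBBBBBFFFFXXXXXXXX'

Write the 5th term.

CCCCCCCBBBBBBBBBBBBBBBFFFFFFXXXXXXXXXXXX

The n-th term is n+1 C's then 2n+3 B's then n F's then 2n X's, where the shown terms are n = 2, 3, 4.
Setting n = 6 gives 7, 15, 6, 12 characters in each block.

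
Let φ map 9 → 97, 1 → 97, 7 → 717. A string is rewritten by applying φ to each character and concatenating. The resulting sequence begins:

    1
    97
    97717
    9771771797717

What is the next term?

9771771797717717977179771771797717

φ(9771771797717) expands symbol-by-symbol to 97 717 717 97 717 717 97 717 97 717 717 97 717; joining the 13 pieces gives the next term.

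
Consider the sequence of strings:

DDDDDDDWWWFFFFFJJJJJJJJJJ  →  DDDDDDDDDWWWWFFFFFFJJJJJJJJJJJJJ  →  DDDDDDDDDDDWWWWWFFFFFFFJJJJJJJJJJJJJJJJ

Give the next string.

DDDDDDDDDDDDDWWWWWWFFFFFFFFJJJJJJJJJJJJJJJJJJJ

Each string has the form D^{2n+1} W^{n} F^{n+2} J^{3n+1}, where the shown terms are n = 3, 4, 5.
For the next term, n = 6, so the run lengths are 13, 6, 8, 19.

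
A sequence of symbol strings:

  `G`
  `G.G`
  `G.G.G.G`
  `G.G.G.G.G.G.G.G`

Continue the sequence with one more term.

Every step duplicates the string with '.' between the halves.
Doubling G.G.G.G.G.G.G.G with '.' between the halves:

G.G.G.G.G.G.G.G.G.G.G.G.G.G.G.G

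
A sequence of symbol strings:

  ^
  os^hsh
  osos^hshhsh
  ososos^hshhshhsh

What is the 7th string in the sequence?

osososososos^hshhshhshhshhshhsh

Every step adds os to the front and hsh to the end of the previous string.
From ososos^hshhshhsh, 3 further steps: ososos^hshhshhsh → osososos^hshhshhshhsh → ososososos^hshhshhshhshhsh → (answer).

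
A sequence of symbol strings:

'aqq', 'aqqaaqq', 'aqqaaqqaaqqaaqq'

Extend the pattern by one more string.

Each string is two copies of the previous one joined by 'a'.
One more doubling of aqqaaqqaaqqaaqq gives the answer.

aqqaaqqaaqqaaqqaaqqaaqqaaqqaaqq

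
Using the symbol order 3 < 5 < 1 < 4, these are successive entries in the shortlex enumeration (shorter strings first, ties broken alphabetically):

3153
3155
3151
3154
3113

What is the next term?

The successor of 3113 increments the rightmost position that isn't already 4 and resets every position after it to 3.

3115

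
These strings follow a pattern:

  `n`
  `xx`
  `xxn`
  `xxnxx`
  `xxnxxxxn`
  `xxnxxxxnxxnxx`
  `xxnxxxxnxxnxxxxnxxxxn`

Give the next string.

xxnxxxxnxxnxxxxnxxxxnxxnxxxxnxxnxx

From term 3 onward, concatenate the last term with the second-to-last: xx·n = xxn, xxn·xx = xxnxx, …
The next term joins xxnxxxxnxxnxxxxnxxxxn and xxnxxxxnxxnxx.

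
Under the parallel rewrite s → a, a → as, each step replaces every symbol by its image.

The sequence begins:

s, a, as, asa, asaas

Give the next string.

asaasasa

Rewriting each symbol of asaas: a→as, s→a, a→as, a→as, s→a, which concatenates to as a as as a.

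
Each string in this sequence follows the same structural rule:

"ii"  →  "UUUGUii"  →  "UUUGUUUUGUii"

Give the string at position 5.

Each term is the previous one with UUUGU prepended.
From UUUGUUUUGUii, 2 further steps: UUUGUUUUGUii → UUUGUUUUGUUUUGUii → (answer).

UUUGUUUUGUUUUGUUUUGUii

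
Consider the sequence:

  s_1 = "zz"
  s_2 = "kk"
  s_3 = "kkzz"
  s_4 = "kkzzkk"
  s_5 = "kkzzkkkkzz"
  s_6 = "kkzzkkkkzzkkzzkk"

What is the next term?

Each term (from the third on) is the previous term followed by the one before it: term 3 = kk·zz = kkzz.
Continuing: kkzzkkkkzzkkzzkk · kkzzkkkkzz gives term 7.

kkzzkkkkzzkkzzkkkkzzkkkkzz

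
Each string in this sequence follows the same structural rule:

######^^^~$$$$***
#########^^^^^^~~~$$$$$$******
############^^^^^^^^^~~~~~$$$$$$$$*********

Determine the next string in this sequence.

###############^^^^^^^^^^^^~~~~~~~$$$$$$$$$$************

Term n consists of 3n+3 #'s, followed by 3n ^'s, followed by 2n-1 ~'s, followed by 2n+2 $'s, followed by 3n *'s (n = 1, 2, …).
Setting n = 4 gives 15, 12, 7, 10, 12 characters in each block.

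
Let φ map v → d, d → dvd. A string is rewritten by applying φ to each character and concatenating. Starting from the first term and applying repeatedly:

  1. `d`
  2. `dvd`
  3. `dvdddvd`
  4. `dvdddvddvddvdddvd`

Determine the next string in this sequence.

Applying the rule to each of the 17 symbols of dvdddvddvddvdddvd gives the pieces dvd d dvd dvd dvd d dvd dvd d dvd dvd d dvd dvd dvd d dvd, which concatenate to the answer.

dvdddvddvddvdddvddvdddvddvdddvddvddvdddvd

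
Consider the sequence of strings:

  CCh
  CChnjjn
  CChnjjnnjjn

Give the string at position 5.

Every step adds njjn to the end: s(k+1) = s(k)·njjn.
From CChnjjnnjjn, 2 further steps: CChnjjnnjjn → CChnjjnnjjnnjjn → (answer).

CChnjjnnjjnnjjnnjjn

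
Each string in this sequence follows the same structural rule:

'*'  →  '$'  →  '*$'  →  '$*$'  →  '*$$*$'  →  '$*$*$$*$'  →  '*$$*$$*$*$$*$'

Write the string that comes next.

$*$*$$*$*$$*$$*$*$$*$

Each term (from the third on) is the two preceding terms concatenated in order: term 3 = *·$ = *$.
Continuing: $*$*$$*$ · *$$*$$*$*$$*$ gives term 8.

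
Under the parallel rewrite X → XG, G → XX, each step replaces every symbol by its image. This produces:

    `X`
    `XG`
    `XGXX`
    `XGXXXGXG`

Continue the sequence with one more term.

Expanding XGXXXGXG: X→XG, G→XX, X→XG, X→XG, X→XG, G→XX, X→XG, G→XX. Concatenated: XG XX XG XG XG XX XG XX.

XGXXXGXGXGXXXGXX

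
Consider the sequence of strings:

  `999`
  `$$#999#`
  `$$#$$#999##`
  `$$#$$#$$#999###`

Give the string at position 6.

$$#$$#$$#$$#$$#999#####

s(k+1) = $$#·s(k)·#, so each term gains $$# as a prefix and # as a suffix.
From $$#$$#$$#999###, 2 further steps: $$#$$#$$#999### → $$#$$#$$#$$#999#### → (answer).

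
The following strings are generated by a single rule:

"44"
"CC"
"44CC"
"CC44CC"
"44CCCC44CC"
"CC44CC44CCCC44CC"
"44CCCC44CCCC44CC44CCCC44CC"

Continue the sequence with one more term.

CC44CC44CCCC44CC44CCCC44CCCC44CC44CCCC44CC

This is a Fibonacci-style word recurrence s(k) = s(k−2)·s(k−1): e.g. 44·CC = 44CC.
Continuing: CC44CC44CCCC44CC · 44CCCC44CCCC44CC44CCCC44CC gives term 8.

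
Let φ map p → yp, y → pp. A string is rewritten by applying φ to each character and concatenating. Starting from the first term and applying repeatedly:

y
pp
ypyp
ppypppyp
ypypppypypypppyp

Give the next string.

Replace each of the 16 characters of ypypppypypypppyp in place — pp yp pp yp yp yp pp yp pp yp pp yp yp yp pp yp — and concatenate.

ppypppypypypppypppypppypypypppyp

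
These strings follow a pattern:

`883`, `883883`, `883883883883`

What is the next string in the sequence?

s(k+1) = s(k)·s(k) — each term doubles the last.
Doubling 883883883883:

883883883883883883883883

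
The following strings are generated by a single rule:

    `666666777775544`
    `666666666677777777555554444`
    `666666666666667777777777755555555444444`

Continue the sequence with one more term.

666666666666666666777777777777775555555555544444444

Term n consists of 4n+2 6's, followed by 3n+2 7's, followed by 3n-1 5's, followed by 2n 4's (n = 1, 2, …).
At n = 4 the blocks have lengths 18, 14, 11, 8.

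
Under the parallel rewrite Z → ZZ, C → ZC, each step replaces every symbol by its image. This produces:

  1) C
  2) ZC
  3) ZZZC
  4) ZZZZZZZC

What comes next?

Apply φ to ZZZZZZZC symbol by symbol: Z→ZZ, Z→ZZ, Z→ZZ, Z→ZZ, Z→ZZ, Z→ZZ, Z→ZZ, C→ZC; joined: ZZ ZZ ZZ ZZ ZZ ZZ ZZ ZC.

ZZZZZZZZZZZZZZZC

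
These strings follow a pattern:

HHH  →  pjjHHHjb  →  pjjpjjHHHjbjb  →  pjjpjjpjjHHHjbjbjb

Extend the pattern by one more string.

Every step adds pjj to the front and jb to the end of the previous string.
Applying this once more to pjjpjjpjjHHHjbjbjb:

pjjpjjpjjpjjHHHjbjbjbjb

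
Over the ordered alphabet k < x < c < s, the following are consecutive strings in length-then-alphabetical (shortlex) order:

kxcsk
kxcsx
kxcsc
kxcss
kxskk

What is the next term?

kxskx

Find the rightmost character of kxskk below s, bump it to the next letter, and reset everything to its right to k.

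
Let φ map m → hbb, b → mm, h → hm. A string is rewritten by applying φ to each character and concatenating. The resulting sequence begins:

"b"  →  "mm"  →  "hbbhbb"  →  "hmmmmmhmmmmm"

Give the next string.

hmhbbhbbhbbhbbhbbhmhbbhbbhbbhbbhbb

Expanding hmmmmmhmmmmm: h→hm, m→hbb, m→hbb, m→hbb, m→hbb, m→hbb, h→hm, m→hbb, m→hbb, m→hbb, m→hbb, m→hbb. Concatenated: hm hbb hbb hbb hbb hbb hm hbb hbb hbb hbb hbb.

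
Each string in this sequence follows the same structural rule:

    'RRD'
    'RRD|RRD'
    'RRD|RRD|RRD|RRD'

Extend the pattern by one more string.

RRD|RRD|RRD|RRD|RRD|RRD|RRD|RRD

Each string is two copies of the previous one joined by '|'.
So the next term is two copies of RRD|RRD|RRD|RRD with '|' between the halves.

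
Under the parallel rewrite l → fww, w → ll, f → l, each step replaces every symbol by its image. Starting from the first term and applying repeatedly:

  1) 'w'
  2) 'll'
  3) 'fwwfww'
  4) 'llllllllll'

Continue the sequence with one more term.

fwwfwwfwwfwwfwwfwwfwwfwwfwwfww

Apply φ to llllllllll symbol by symbol: l→fww, l→fww, l→fww, l→fww, l→fww, l→fww, l→fww, l→fww, l→fww, l→fww; joined: fww fww fww fww fww fww fww fww fww fww.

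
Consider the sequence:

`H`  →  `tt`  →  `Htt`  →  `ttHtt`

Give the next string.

Each term (from the third on) is the two preceding terms concatenated in order: term 3 = H·tt = Htt.
The next term joins Htt and ttHtt.

HttttHtt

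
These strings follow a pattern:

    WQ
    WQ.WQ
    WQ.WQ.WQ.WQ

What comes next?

WQ.WQ.WQ.WQ.WQ.WQ.WQ.WQ

Every step duplicates the string with '.' between the halves.
So the next term is two copies of WQ.WQ.WQ.WQ with '.' between the halves.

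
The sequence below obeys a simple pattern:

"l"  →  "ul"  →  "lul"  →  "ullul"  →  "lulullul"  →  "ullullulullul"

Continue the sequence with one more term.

lulullulullullulullul

Each term (from the third on) is the two preceding terms concatenated in order: term 3 = l·ul = lul.
The next term joins lulullul and ullullulullul.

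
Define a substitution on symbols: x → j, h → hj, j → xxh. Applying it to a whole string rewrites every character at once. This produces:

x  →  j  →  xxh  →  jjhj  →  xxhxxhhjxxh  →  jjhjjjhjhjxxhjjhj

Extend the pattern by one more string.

Replace each of the 17 characters of jjhjjjhjhjxxhjjhj in place — xxh xxh hj xxh xxh xxh hj xxh hj xxh j j hj xxh xxh hj xxh — and concatenate.

xxhxxhhjxxhxxhxxhhjxxhhjxxhjjhjxxhxxhhjxxh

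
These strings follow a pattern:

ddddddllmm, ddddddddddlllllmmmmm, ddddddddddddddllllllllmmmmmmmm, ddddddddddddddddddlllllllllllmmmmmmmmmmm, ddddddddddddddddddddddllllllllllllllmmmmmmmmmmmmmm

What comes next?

ddddddddddddddddddddddddddlllllllllllllllllmmmmmmmmmmmmmmmmm

Reading off run lengths: d runs 6, 10, 14, 18, 22; l runs 2, 5, 8, 11, 14; m runs 2, 5, 8, 11, 14 — each is linear in n (n = 1, 2, …).
At n = 6 the blocks have lengths 26, 17, 17.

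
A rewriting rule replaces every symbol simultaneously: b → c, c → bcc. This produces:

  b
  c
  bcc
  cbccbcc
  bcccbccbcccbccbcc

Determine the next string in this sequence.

cbccbccbcccbccbcccbccbccbcccbccbcccbccbcc

Applying the rule to each of the 17 symbols of bcccbccbcccbccbcc gives the pieces c bcc bcc bcc c bcc bcc c bcc bcc bcc c bcc bcc c bcc bcc, which concatenate to the answer.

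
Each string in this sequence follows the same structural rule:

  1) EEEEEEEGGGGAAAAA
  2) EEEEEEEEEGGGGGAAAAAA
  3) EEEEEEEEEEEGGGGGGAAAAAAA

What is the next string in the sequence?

EEEEEEEEEEEEEGGGGGGGAAAAAAAA

Each string has the form E^{2n+1} G^{n+1} A^{n+2}, where the shown terms are n = 3, 4, 5.
At n = 6 the blocks have lengths 13, 7, 8.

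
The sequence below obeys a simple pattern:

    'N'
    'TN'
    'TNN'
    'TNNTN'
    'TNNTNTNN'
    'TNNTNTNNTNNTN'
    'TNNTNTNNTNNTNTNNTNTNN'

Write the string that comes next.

TNNTNTNNTNNTNTNNTNTNNTNNTNTNNTNNTN

From term 3 onward, concatenate the last term with the second-to-last: TN·N = TNN, TNN·TN = TNNTN, …
Continuing: TNNTNTNNTNNTNTNNTNTNN · TNNTNTNNTNNTN gives term 8.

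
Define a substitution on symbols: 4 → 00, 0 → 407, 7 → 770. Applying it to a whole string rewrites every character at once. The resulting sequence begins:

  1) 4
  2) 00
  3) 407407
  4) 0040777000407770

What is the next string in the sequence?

Rewriting the 16 symbols of 0040777000407770 one by one yields 407 407 00 407 770 770 770 407 407 407 00 407 770 770 770 407; concatenated:

4074070040777077077040740740700407770770770407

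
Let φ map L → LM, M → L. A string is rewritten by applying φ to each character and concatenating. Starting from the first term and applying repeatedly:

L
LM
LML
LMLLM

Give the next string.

LMLLMLML

Apply φ to LMLLM symbol by symbol: L→LM, M→L, L→LM, L→LM, M→L; joined: LM L LM LM L.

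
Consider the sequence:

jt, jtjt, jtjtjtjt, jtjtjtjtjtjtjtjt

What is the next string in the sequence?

jtjtjtjtjtjtjtjtjtjtjtjtjtjtjtjt

s(k+1) = s(k)·s(k) — each term doubles the last.
So the next term is two copies of jtjtjtjtjtjtjtjt.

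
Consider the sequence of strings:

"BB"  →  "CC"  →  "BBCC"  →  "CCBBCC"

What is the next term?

BBCCCCBBCC

This is a Fibonacci-style word recurrence s(k) = s(k−2)·s(k−1): e.g. BB·CC = BBCC.
So term 5 is BBCC·CCBBCC.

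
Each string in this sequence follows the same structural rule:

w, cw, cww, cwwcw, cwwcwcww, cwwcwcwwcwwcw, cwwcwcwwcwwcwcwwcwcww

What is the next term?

cwwcwcwwcwwcwcwwcwcwwcwwcwcwwcwwcw

Each term (from the third on) is the previous term followed by the one before it: term 3 = cw·w = cww.
The next term joins cwwcwcwwcwwcwcwwcwcww and cwwcwcwwcwwcw.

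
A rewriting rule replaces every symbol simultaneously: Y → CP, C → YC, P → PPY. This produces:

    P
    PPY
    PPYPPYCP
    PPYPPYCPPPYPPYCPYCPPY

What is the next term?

Rewriting the 21 symbols of PPYPPYCPPPYPPYCPYCPPY one by one yields PPY PPY CP PPY PPY CP YC PPY PPY PPY CP PPY PPY CP YC PPY CP YC PPY PPY CP; concatenated:

PPYPPYCPPPYPPYCPYCPPYPPYPPYCPPPYPPYCPYCPPYCPYCPPYPPYCP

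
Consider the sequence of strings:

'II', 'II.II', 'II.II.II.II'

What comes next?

II.II.II.II.II.II.II.II

s(k+1) = s(k)·.·s(k) — each term doubles the last with '.' between the halves.
One more doubling of II.II.II.II gives the answer.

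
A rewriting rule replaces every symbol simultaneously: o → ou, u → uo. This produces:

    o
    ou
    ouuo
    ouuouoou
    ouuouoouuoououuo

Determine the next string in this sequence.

ouuouoouuoououuouoououuoouuouoou

φ(ouuouoouuoououuo) expands symbol-by-symbol to ou uo uo ou uo ou ou uo uo ou ou uo ou uo uo ou; joining the 16 pieces gives the next term.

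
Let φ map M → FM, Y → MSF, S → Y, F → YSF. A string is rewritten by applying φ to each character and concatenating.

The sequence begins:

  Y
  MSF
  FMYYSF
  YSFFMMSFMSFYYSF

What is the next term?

Applying the rule to each of the 15 symbols of YSFFMMSFMSFYYSF gives the pieces MSF Y YSF YSF FM FM Y YSF FM Y YSF MSF MSF Y YSF, which concatenate to the answer.

MSFYYSFYSFFMFMYYSFFMYYSFMSFMSFYYSF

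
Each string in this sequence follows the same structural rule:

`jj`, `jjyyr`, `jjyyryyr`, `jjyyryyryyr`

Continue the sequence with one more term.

jjyyryyryyryyr

Every step adds yyr to the end: s(k+1) = s(k)·yyr.
So the next term is jjyyryyryyr·yyr.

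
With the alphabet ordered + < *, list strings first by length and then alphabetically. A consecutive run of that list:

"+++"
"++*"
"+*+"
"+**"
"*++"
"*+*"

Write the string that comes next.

Treat *+* as a base-2 numeral over the given alphabet and add one, carrying through any trailing *'s.

**+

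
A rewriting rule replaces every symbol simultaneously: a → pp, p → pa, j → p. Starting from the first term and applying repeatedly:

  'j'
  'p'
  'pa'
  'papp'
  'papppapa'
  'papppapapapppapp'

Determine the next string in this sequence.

Replace each of the 16 characters of papppapapapppapp in place — pa pp pa pa pa pp pa pp pa pp pa pa pa pp pa pa — and concatenate.

papppapapapppapppapppapapapppapa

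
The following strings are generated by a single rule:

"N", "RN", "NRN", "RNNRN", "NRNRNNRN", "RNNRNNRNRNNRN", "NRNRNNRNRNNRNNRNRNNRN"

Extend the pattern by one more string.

This is a Fibonacci-style word recurrence s(k) = s(k−2)·s(k−1): e.g. N·RN = NRN.
The next term joins RNNRNNRNRNNRN and NRNRNNRNRNNRNNRNRNNRN.

RNNRNNRNRNNRNNRNRNNRNRNNRNNRNRNNRN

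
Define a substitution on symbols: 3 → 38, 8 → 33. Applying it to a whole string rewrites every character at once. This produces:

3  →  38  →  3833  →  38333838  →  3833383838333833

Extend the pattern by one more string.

Rewriting the 16 symbols of 3833383838333833 one by one yields 38 33 38 38 38 33 38 33 38 33 38 38 38 33 38 38; concatenated:

38333838383338333833383838333838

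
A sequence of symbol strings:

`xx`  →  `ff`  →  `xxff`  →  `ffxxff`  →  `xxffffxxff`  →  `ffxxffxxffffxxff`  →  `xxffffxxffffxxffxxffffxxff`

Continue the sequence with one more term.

This is a Fibonacci-style word recurrence s(k) = s(k−2)·s(k−1): e.g. xx·ff = xxff.
The next term joins ffxxffxxffffxxff and xxffffxxffffxxffxxffffxxff.

ffxxffxxffffxxffxxffffxxffffxxffxxffffxxff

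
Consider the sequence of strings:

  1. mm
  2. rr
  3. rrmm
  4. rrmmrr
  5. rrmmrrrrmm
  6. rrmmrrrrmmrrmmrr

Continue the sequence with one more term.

This is a Fibonacci-style word recurrence s(k) = s(k−1)·s(k−2): e.g. rr·mm = rrmm.
The next term joins rrmmrrrrmmrrmmrr and rrmmrrrrmm.

rrmmrrrrmmrrmmrrrrmmrrrrmm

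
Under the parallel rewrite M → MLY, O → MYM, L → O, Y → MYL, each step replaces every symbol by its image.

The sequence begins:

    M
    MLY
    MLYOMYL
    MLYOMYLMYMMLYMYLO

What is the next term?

φ(MLYOMYLMYMMLYMYLO) expands symbol-by-symbol to MLY O MYL MYM MLY MYL O MLY MYL MLY MLY O MYL MLY MYL O MYM; joining the 17 pieces gives the next term.

MLYOMYLMYMMLYMYLOMLYMYLMLYMLYOMYLMLYMYLOMYM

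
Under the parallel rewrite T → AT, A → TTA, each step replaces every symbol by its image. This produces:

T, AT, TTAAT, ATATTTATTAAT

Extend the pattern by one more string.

Rewriting each symbol of ATATTTATTAAT: A→TTA, T→AT, A→TTA, T→AT, T→AT, T→AT, A→TTA, T→AT, T→AT, A→TTA, A→TTA, T→AT, which concatenates to TTA AT TTA AT AT AT TTA AT AT TTA TTA AT.

TTAATTTAATATATTTAATATTTATTAAT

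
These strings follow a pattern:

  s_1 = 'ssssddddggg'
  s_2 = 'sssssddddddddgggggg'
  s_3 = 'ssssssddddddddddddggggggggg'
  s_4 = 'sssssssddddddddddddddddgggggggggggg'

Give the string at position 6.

Each string has the form s^{n+3} d^{4n} g^{3n} (n = 1, 2, …).
Setting n = 6 gives 9, 24, 18 characters in each block.

sssssssssddddddddddddddddddddddddgggggggggggggggggg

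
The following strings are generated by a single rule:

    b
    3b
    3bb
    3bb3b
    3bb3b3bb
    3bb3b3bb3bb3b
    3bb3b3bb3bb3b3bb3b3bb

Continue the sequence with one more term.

Each term (from the third on) is the previous term followed by the one before it: term 3 = 3b·b = 3bb.
So term 8 is 3bb3b3bb3bb3b3bb3b3bb·3bb3b3bb3bb3b.

3bb3b3bb3bb3b3bb3b3bb3bb3b3bb3bb3b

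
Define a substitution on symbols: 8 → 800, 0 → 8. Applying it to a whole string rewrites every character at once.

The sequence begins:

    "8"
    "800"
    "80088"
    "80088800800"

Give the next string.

800888008008008880088

Expanding 80088800800: 8→800, 0→8, 0→8, 8→800, 8→800, 8→800, 0→8, 0→8, 8→800, 0→8, 0→8. Concatenated: 800 8 8 800 800 800 8 8 800 8 8.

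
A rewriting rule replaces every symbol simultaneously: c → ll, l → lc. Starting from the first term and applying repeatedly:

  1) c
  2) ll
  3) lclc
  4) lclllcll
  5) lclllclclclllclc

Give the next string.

lclllclclclllclllclllclclclllcll

Applying the rule to each of the 16 symbols of lclllclclclllclc gives the pieces lc ll lc lc lc ll lc ll lc ll lc lc lc ll lc ll, which concatenate to the answer.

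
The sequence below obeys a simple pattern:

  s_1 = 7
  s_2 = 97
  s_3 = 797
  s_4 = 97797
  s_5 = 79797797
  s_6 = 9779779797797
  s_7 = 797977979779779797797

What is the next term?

9779779797797797977979779779797797

Each term (from the third on) is the two preceding terms concatenated in order: term 3 = 7·97 = 797.
The next term joins 9779779797797 and 797977979779779797797.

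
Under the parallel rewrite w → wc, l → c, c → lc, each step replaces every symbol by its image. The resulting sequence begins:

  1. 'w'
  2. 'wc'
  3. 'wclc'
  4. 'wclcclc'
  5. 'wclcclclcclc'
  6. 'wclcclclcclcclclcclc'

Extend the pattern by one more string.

wclcclclcclcclclcclclcclcclclcclc

Replace each of the 20 characters of wclcclclcclcclclcclc in place — wc lc c lc lc c lc c lc lc c lc lc c lc c lc lc c lc — and concatenate.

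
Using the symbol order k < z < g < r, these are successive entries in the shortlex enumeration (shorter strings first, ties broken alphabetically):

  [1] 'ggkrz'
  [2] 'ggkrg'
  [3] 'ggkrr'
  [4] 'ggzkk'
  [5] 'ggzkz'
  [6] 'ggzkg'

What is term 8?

Advancing 2 positions from ggzkg through ggzkg → ggzkr reaches term 8.

ggzzk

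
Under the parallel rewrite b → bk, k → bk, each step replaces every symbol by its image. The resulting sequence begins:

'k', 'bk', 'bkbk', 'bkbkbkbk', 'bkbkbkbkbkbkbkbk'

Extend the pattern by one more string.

bkbkbkbkbkbkbkbkbkbkbkbkbkbkbkbk

φ(bkbkbkbkbkbkbkbk) expands symbol-by-symbol to bk bk bk bk bk bk bk bk bk bk bk bk bk bk bk bk; joining the 16 pieces gives the next term.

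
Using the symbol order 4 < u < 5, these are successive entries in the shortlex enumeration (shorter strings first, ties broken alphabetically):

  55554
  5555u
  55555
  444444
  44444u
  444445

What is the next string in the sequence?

Find the rightmost character of 444445 below 5, bump it to the next letter, and reset everything to its right to 4.

4444u4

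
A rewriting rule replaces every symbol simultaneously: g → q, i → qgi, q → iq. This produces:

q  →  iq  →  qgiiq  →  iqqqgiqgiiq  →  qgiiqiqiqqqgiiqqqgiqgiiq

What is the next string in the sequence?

iqqqgiqgiiqqgiiqqgiiqiqiqqqgiqgiiqiqiqqqgiiqqqgiqgiiq

Applying the rule to each of the 24 symbols of qgiiqiqiqqqgiiqqqgiqgiiq gives the pieces iq q qgi qgi iq qgi iq qgi iq iq iq q qgi qgi iq iq iq q qgi iq q qgi qgi iq, which concatenate to the answer.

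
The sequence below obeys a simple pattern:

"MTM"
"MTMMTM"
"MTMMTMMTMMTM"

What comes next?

s(k+1) = s(k)·s(k) — each term doubles the last.
So the next term is two copies of MTMMTMMTMMTM.

MTMMTMMTMMTMMTMMTMMTMMTM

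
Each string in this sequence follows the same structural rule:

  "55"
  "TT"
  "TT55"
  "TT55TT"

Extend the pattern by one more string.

Each term (from the third on) is the previous term followed by the one before it: term 3 = TT·55 = TT55.
The next term joins TT55TT and TT55.

TT55TTTT55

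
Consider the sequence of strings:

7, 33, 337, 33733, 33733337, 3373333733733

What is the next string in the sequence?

This is a Fibonacci-style word recurrence s(k) = s(k−1)·s(k−2): e.g. 33·7 = 337.
The next term joins 3373333733733 and 33733337.

337333373373333733337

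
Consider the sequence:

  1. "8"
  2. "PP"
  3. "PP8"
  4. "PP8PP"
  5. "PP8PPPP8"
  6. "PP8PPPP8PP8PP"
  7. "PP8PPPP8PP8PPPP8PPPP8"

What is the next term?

PP8PPPP8PP8PPPP8PPPP8PP8PPPP8PP8PP

From term 3 onward, concatenate the last term with the second-to-last: PP·8 = PP8, PP8·PP = PP8PP, …
The next term joins PP8PPPP8PP8PPPP8PPPP8 and PP8PPPP8PP8PP.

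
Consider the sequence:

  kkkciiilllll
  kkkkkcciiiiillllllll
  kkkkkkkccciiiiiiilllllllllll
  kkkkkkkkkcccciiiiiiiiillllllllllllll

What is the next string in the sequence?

kkkkkkkkkkkccccciiiiiiiiiiilllllllllllllllll

The n-th term is 2n+1 k's then n c's then 2n+1 i's then 3n+2 l's (n = 1, 2, …).
Setting n = 5 gives 11, 5, 11, 17 characters in each block.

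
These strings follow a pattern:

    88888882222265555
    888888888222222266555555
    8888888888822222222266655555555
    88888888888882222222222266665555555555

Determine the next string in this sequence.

888888888888888222222222222266666555555555555

The n-th term is 2n+1 8's then 2n-1 2's then n-2 6's then 2n-2 5's, where the shown terms are n = 3, 4, 5, 6.
For the next term, n = 7, so the run lengths are 15, 13, 5, 12.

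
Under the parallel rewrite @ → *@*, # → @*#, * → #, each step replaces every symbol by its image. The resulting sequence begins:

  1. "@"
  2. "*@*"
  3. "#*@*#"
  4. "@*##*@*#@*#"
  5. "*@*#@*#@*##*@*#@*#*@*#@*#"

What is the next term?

#*@*#@*#*@*#@*#*@*#@*#@*##*@*#@*#*@*#@*##*@*#@*#*@*#@*#

Applying the rule to each of the 25 symbols of *@*#@*#@*##*@*#@*#*@*#@*# gives the pieces # *@* # @*# *@* # @*# *@* # @*# @*# # *@* # @*# *@* # @*# # *@* # @*# *@* # @*#, which concatenate to the answer.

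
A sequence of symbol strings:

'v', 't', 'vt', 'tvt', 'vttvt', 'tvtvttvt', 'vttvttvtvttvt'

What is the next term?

tvtvttvtvttvttvtvttvt

This is a Fibonacci-style word recurrence s(k) = s(k−2)·s(k−1): e.g. v·t = vt.
So term 8 is tvtvttvt·vttvttvtvttvt.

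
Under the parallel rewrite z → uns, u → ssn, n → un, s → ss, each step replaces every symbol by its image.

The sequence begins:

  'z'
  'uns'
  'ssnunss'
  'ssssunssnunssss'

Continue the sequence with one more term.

Rewriting the 15 symbols of ssssunssnunssss one by one yields ss ss ss ss ssn un ss ss un ssn un ss ss ss ss; concatenated:

ssssssssssnunssssunssnunssssssss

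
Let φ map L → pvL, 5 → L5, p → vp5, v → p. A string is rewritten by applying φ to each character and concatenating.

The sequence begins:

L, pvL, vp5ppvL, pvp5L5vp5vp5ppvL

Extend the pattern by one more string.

vp5pvp5L5pvLL5pvp5L5pvp5L5vp5vp5ppvL

Replace each of the 16 characters of pvp5L5vp5vp5ppvL in place — vp5 p vp5 L5 pvL L5 p vp5 L5 p vp5 L5 vp5 vp5 p pvL — and concatenate.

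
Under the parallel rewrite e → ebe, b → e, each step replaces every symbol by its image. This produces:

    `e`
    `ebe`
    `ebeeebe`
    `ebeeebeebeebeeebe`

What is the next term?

ebeeebeebeebeeebeebeeebeebeeebeebeebeeebe

Replace each of the 17 characters of ebeeebeebeebeeebe in place — ebe e ebe ebe ebe e ebe ebe e ebe ebe e ebe ebe ebe e ebe — and concatenate.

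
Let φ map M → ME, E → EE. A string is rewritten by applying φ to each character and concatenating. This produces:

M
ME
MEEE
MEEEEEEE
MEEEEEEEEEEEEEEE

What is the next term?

MEEEEEEEEEEEEEEEEEEEEEEEEEEEEEEE

Replace each of the 16 characters of MEEEEEEEEEEEEEEE in place — ME EE EE EE EE EE EE EE EE EE EE EE EE EE EE EE — and concatenate.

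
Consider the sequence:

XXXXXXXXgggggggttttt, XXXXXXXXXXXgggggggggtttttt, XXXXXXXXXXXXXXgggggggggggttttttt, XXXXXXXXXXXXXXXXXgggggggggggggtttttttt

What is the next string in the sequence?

Reading off run lengths: X runs 8, 11, 14, 17; g runs 7, 9, 11, 13; t runs 5, 6, 7, 8 — each is linear in n, where the shown terms are n = 2, 3, 4, 5.
For the next term, n = 6, so the run lengths are 20, 15, 9.

XXXXXXXXXXXXXXXXXXXXgggggggggggggggttttttttt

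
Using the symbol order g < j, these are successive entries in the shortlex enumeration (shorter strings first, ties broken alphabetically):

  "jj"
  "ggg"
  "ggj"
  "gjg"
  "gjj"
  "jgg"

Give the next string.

jgj

Find the rightmost character of jgg below j, bump it to the next letter, and reset everything to its right to g.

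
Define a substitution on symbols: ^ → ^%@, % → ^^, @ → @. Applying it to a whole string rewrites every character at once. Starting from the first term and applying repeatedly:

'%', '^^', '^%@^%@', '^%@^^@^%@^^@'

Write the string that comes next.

Rewriting each symbol of ^%@^^@^%@^^@: ^→^%@, %→^^, @→@, ^→^%@, ^→^%@, @→@, ^→^%@, %→^^, @→@, ^→^%@, ^→^%@, @→@, which concatenates to ^%@ ^^ @ ^%@ ^%@ @ ^%@ ^^ @ ^%@ ^%@ @.

^%@^^@^%@^%@@^%@^^@^%@^%@@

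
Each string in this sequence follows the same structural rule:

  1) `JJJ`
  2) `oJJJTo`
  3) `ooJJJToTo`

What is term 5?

s(k+1) = o·s(k)·To, so each term gains o as a prefix and To as a suffix.
From ooJJJToTo, 2 further steps: ooJJJToTo → oooJJJToToTo → (answer).

ooooJJJToToToTo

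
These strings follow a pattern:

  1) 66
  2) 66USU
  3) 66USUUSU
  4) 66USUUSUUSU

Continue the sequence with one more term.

Each term is the previous one with USU appended.
So the next term is 66USUUSUUSU·USU.

66USUUSUUSUUSU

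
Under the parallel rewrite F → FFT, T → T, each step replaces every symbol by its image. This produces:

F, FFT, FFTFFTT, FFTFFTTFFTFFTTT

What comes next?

Applying the rule to each of the 15 symbols of FFTFFTTFFTFFTTT gives the pieces FFT FFT T FFT FFT T T FFT FFT T FFT FFT T T T, which concatenate to the answer.

FFTFFTTFFTFFTTTFFTFFTTFFTFFTTTT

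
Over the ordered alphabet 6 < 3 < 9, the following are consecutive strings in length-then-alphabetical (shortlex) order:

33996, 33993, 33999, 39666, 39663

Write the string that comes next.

39669

The successor of 39663 increments the rightmost position that isn't already 9 and resets every position after it to 6.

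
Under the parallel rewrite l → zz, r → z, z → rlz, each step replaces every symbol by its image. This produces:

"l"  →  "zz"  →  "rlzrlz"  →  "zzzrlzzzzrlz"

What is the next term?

rlzrlzrlzzzzrlzrlzrlzrlzzzzrlz

Rewriting each symbol of zzzrlzzzzrlz: z→rlz, z→rlz, z→rlz, r→z, l→zz, z→rlz, z→rlz, z→rlz, z→rlz, r→z, l→zz, z→rlz, which concatenates to rlz rlz rlz z zz rlz rlz rlz rlz z zz rlz.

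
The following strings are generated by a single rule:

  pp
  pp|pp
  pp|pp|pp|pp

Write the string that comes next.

pp|pp|pp|pp|pp|pp|pp|pp

Each string is two copies of the previous one joined by '|'.
One more doubling of pp|pp|pp|pp gives the answer.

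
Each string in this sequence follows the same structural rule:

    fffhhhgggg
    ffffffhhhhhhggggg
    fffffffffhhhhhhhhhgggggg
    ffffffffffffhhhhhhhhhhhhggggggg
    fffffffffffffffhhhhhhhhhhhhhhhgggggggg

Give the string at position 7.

Term n consists of 3n f's, followed by 3n h's, followed by n+3 g's (n = 1, 2, …).
At n = 7 the blocks have lengths 21, 21, 10.

fffffffffffffffffffffhhhhhhhhhhhhhhhhhhhhhgggggggggg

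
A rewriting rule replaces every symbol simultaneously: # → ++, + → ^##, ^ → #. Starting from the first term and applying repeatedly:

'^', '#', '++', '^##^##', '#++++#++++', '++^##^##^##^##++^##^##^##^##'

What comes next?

Applying the rule to each of the 28 symbols of ++^##^##^##^##++^##^##^##^## gives the pieces ^## ^## # ++ ++ # ++ ++ # ++ ++ # ++ ++ ^## ^## # ++ ++ # ++ ++ # ++ ++ # ++ ++, which concatenate to the answer.

^##^###++++#++++#++++#++++^##^###++++#++++#++++#++++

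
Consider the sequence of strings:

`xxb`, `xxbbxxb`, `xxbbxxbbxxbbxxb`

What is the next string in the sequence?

Each string is two copies of the previous one joined by 'b'.
One more doubling of xxbbxxbbxxbbxxb gives the answer.

xxbbxxbbxxbbxxbbxxbbxxbbxxbbxxb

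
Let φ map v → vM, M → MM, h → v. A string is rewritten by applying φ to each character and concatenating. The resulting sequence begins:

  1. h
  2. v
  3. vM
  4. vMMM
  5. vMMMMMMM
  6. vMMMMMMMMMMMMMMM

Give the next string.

vMMMMMMMMMMMMMMMMMMMMMMMMMMMMMMM

Replace each of the 16 characters of vMMMMMMMMMMMMMMM in place — vM MM MM MM MM MM MM MM MM MM MM MM MM MM MM MM — and concatenate.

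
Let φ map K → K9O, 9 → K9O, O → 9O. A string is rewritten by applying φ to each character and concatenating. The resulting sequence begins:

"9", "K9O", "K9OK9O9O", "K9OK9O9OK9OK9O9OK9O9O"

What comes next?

Rewriting the 21 symbols of K9OK9O9OK9OK9O9OK9O9O one by one yields K9O K9O 9O K9O K9O 9O K9O 9O K9O K9O 9O K9O K9O 9O K9O 9O K9O K9O 9O K9O 9O; concatenated:

K9OK9O9OK9OK9O9OK9O9OK9OK9O9OK9OK9O9OK9O9OK9OK9O9OK9O9O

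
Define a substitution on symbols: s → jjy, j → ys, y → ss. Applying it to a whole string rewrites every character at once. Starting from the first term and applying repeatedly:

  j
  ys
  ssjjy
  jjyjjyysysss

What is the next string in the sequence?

Rewriting each symbol of jjyjjyysysss: j→ys, j→ys, y→ss, j→ys, j→ys, y→ss, y→ss, s→jjy, y→ss, s→jjy, s→jjy, s→jjy, which concatenates to ys ys ss ys ys ss ss jjy ss jjy jjy jjy.

ysysssysysssssjjyssjjyjjyjjy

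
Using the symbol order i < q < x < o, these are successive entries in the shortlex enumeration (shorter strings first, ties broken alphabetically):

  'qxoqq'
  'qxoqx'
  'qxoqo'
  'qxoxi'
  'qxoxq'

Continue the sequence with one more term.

qxoxx

Find the rightmost character of qxoxq below o, bump it to the next letter, and reset everything to its right to i.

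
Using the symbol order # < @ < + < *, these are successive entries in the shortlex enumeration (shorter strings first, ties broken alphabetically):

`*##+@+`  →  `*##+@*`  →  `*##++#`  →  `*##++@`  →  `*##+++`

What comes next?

Find the rightmost character of *##+++ below *, bump it to the next letter, and reset everything to its right to #.

*##++*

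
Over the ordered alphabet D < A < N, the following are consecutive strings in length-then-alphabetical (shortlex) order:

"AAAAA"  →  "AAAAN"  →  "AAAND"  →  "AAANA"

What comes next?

Find the rightmost character of AAANA below N, bump it to the next letter, and reset everything to its right to D.

AAANN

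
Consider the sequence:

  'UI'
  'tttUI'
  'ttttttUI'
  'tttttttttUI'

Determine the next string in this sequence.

Every step adds ttt at the front: s(k+1) = ttt·s(k).
Applying this once more to tttttttttUI:

ttttttttttttUI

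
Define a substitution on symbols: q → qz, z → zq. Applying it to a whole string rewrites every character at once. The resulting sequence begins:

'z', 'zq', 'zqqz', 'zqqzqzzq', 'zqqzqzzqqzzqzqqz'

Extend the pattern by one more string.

zqqzqzzqqzzqzqqzqzzqzqqzzqqzqzzq

φ(zqqzqzzqqzzqzqqz) expands symbol-by-symbol to zq qz qz zq qz zq zq qz qz zq zq qz zq qz qz zq; joining the 16 pieces gives the next term.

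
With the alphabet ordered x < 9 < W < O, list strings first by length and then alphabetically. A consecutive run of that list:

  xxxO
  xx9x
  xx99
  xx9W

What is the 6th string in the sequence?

Advancing 2 positions from xx9W through xx9W → xx9O reaches term 6.

xxWx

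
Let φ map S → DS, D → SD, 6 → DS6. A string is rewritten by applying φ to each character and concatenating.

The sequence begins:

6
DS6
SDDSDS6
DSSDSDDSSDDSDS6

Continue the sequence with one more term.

Rewriting the 15 symbols of DSSDSDDSSDDSDS6 one by one yields SD DS DS SD DS SD SD DS DS SD SD DS SD DS DS6; concatenated:

SDDSDSSDDSSDSDDSDSSDSDDSSDDSDS6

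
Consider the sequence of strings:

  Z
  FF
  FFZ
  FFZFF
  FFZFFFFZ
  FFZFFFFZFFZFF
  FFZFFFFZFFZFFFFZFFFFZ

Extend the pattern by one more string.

FFZFFFFZFFZFFFFZFFFFZFFZFFFFZFFZFF

From term 3 onward, concatenate the last term with the second-to-last: FF·Z = FFZ, FFZ·FF = FFZFF, …
The next term joins FFZFFFFZFFZFFFFZFFFFZ and FFZFFFFZFFZFF.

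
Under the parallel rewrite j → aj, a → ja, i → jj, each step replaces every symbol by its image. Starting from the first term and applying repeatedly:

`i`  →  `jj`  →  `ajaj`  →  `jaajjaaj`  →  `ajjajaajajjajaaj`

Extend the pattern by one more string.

Applying the rule to each of the 16 symbols of ajjajaajajjajaaj gives the pieces ja aj aj ja aj ja ja aj ja aj aj ja aj ja ja aj, which concatenate to the answer.

jaajajjaajjajaajjaajajjaajjajaaj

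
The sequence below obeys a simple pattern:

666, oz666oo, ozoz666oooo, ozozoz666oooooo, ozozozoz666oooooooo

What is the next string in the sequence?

s(k+1) = oz·s(k)·oo, so each term gains oz as a prefix and oo as a suffix.
One more step from ozozozoz666oooooooo gives the answer.

ozozozozoz666oooooooooo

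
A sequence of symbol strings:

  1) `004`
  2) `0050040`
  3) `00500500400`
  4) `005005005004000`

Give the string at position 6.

s(k+1) = 005·s(k)·0, so each term gains 005 as a prefix and 0 as a suffix.
From 005005005004000, 2 further steps: 005005005004000 → 0050050050050040000 → (answer).

00500500500500500400000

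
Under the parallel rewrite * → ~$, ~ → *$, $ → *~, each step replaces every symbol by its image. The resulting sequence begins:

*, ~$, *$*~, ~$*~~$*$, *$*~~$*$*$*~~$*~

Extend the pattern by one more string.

Applying the rule to each of the 16 symbols of *$*~~$*$*$*~~$*~ gives the pieces ~$ *~ ~$ *$ *$ *~ ~$ *~ ~$ *~ ~$ *$ *$ *~ ~$ *$, which concatenate to the answer.

~$*~~$*$*$*~~$*~~$*~~$*$*$*~~$*$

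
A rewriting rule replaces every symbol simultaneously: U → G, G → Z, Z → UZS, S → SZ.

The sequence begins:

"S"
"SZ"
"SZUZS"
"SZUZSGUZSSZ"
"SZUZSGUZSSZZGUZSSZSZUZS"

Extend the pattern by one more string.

Rewriting the 23 symbols of SZUZSGUZSSZZGUZSSZSZUZS one by one yields SZ UZS G UZS SZ Z G UZS SZ SZ UZS UZS Z G UZS SZ SZ UZS SZ UZS G UZS SZ; concatenated:

SZUZSGUZSSZZGUZSSZSZUZSUZSZGUZSSZSZUZSSZUZSGUZSSZ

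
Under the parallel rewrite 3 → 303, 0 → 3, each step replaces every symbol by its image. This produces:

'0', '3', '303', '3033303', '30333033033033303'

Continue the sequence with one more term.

30333033033033303303330330333033033033303

Replace each of the 17 characters of 30333033033033303 in place — 303 3 303 303 303 3 303 303 3 303 303 3 303 303 303 3 303 — and concatenate.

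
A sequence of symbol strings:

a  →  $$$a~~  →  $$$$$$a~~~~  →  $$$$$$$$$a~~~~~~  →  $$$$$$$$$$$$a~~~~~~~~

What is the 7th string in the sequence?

Every step adds $$$ to the front and ~~ to the end of the previous string.
From $$$$$$$$$$$$a~~~~~~~~, 2 further steps: $$$$$$$$$$$$a~~~~~~~~ → $$$$$$$$$$$$$$$a~~~~~~~~~~ → (answer).

$$$$$$$$$$$$$$$$$$a~~~~~~~~~~~~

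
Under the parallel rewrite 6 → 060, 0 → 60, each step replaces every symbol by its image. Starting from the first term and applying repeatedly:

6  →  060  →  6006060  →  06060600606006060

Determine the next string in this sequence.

Rewriting the 17 symbols of 06060600606006060 one by one yields 60 060 60 060 60 060 60 60 060 60 060 60 60 060 60 060 60; concatenated:

60060600606006060600606006060600606006060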